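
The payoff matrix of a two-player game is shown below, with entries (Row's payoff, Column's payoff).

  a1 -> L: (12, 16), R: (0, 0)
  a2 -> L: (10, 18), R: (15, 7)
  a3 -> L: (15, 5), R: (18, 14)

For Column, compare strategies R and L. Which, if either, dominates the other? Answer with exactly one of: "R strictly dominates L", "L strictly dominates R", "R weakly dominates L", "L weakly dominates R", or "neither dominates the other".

Compare R to L across each choice by Row: a1: 0<16, a2: 7<18, a3: 14>5.
R does better at a3 but worse at a1, a2; neither strategy dominates the other.

neither dominates the other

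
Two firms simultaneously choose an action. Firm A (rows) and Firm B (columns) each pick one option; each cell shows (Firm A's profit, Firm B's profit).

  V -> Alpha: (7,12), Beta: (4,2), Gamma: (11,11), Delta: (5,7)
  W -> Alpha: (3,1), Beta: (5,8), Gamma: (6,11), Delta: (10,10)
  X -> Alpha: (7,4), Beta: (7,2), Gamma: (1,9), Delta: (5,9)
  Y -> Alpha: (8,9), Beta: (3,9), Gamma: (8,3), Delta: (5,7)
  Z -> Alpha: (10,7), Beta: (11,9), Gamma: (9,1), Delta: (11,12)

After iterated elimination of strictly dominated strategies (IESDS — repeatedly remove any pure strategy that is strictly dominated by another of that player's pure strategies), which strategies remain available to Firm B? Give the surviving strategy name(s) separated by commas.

Firm A's strategy W is strictly dominated by Z (Alpha: 10>3, Beta: 11>5, Gamma: 9>6, Delta: 11>10) and is removed.
Row X is eliminated: Z beats it against every remaining column (Alpha: 10>7, Beta: 11>7, Gamma: 9>1, Delta: 11>5).
Firm A's strategy Y is strictly dominated by Z (Alpha: 10>8, Beta: 11>3, Gamma: 9>8, Delta: 11>5) and is removed.
For Firm B, Delta strictly dominates Beta on the remaining rows (V: 7>2, Z: 12>9); eliminate Beta.
Firm B's strategy Gamma is strictly dominated by Alpha (V: 12>11, Z: 7>1) and is removed.
Row V is eliminated: Z beats it against every remaining column (Alpha: 10>7, Delta: 11>5).
Firm B's strategy Alpha is strictly dominated by Delta (Z: 12>7) and is removed.
Among the remaining strategies, none is strictly dominated by another pure strategy of the same player, so the elimination stops.
Surviving strategies — Firm A: {Z}; Firm B: {Delta}.

Delta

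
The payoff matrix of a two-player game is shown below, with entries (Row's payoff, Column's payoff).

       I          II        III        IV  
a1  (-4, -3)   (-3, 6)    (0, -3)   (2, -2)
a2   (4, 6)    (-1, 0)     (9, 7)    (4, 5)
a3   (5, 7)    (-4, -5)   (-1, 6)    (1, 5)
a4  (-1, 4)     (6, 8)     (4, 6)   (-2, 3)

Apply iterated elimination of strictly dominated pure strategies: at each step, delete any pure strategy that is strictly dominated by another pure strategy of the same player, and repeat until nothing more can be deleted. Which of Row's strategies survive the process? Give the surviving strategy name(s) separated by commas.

a2, a3, a4

Row's strategy a1 is strictly dominated by a2 (I: 4>-4, II: -1>-3, III: 9>0, IV: 4>2) and is removed.
Column IV is eliminated: I beats it against every remaining row (a2: 6>5, a3: 7>5, a4: 4>3).
Among the remaining strategies, none is strictly dominated by another pure strategy of the same player, so the elimination stops.
Surviving strategies — Row: {a2, a3, a4}; Column: {I, II, III}.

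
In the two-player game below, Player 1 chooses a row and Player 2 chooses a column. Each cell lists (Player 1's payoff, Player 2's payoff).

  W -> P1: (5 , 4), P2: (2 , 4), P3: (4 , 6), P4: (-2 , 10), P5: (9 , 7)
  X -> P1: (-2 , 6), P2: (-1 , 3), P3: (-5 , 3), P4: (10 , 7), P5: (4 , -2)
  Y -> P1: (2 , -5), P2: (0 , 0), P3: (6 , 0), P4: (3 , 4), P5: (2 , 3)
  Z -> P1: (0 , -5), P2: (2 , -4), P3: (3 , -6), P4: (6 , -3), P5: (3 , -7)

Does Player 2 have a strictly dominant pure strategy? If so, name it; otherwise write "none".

P4 vs P1: W: 10>4, X: 7>6, Y: 4>-5, Z: -3>-5.
P4 vs P2: W: 10>4, X: 7>3, Y: 4>0, Z: -3>-4.
P4 vs P3: W: 10>6, X: 7>3, Y: 4>0, Z: -3>-6.
P4 vs P5: W: 10>7, X: 7>-2, Y: 4>3, Z: -3>-7.
P4 strictly beats every other strategy against every opponent action, so it is strictly dominant.

P4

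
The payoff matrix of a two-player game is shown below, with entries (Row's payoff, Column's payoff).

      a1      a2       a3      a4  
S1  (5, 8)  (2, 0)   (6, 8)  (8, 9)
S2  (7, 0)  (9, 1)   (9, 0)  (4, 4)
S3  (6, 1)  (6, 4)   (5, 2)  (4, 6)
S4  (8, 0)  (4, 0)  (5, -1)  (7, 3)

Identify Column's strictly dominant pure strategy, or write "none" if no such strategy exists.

a4

a4 vs a1: S1: 9>8, S2: 4>0, S3: 6>1, S4: 3>0.
a4 vs a2: S1: 9>0, S2: 4>1, S3: 6>4, S4: 3>0.
a4 vs a3: S1: 9>8, S2: 4>0, S3: 6>2, S4: 3>-1.
a4 strictly beats every other strategy against every opponent action, so it is strictly dominant.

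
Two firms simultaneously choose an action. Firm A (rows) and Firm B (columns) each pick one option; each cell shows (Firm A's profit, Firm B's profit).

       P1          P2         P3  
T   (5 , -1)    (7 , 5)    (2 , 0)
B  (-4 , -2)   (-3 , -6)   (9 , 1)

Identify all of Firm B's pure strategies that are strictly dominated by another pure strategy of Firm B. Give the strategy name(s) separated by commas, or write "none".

P1 is strictly dominated by P3 (T: 0>-1, B: 1>-2).
P2: no other strategy beats it everywhere (P1 at T (5>-1); P3 at T (5>0)).
P3: no other strategy beats it everywhere (P1 at T (0>-1); P2 at B (1>-6)).

P1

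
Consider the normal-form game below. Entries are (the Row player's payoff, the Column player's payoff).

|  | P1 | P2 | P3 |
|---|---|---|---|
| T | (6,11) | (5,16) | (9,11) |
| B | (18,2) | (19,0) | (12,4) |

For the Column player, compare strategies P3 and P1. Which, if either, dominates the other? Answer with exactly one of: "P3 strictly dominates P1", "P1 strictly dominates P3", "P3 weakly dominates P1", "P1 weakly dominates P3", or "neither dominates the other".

P3 weakly dominates P1

P3's payoffs vs P1's, by the Row player's action — T: 11=11, B: 4>2.
P3 is at least as good everywhere and strictly better somewhere (tied only at T), so P3 weakly but not strictly dominates P1.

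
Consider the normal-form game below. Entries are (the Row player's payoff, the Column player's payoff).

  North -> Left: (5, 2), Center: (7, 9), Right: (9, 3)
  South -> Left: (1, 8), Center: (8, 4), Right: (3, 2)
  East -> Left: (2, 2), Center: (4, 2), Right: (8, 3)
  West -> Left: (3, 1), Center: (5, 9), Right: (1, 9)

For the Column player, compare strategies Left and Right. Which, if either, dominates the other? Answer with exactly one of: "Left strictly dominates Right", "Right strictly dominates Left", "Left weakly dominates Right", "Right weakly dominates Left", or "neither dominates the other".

neither dominates the other

Compare Left to Right across each opponent action: North: 2<3, South: 8>2, East: 2<3, West: 1<9.
Left does better at South but worse at North, East, West; neither strategy dominates the other.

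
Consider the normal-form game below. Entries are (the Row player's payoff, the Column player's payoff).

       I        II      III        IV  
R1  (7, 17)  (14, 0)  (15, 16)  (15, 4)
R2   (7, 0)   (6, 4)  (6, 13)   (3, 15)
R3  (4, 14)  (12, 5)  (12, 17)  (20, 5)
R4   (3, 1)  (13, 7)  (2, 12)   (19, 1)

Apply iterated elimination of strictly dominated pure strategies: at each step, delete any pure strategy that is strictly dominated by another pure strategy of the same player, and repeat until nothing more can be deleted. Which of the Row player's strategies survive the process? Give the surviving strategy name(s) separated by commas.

R1, R2, R3

The Column player's strategy II is strictly dominated by III (R1: 16>0, R2: 13>4, R3: 17>5, R4: 12>7) and is removed.
For the Row player, R3 strictly dominates R4 on the remaining columns (I: 4>3, III: 12>2, IV: 20>19); eliminate R4.
Among the remaining strategies, none is strictly dominated by another pure strategy of the same player, so the elimination stops.
Surviving strategies — the Row player: {R1, R2, R3}; the Column player: {I, III, IV}.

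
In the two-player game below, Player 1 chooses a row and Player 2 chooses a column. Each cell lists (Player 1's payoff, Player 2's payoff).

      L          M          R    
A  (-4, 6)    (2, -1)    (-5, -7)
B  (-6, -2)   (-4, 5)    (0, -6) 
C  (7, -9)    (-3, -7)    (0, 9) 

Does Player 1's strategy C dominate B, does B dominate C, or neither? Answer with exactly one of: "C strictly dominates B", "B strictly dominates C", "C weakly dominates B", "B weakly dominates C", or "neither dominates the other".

C's payoffs vs B's, by Player 2's action — L: 7>-6, M: -3>-4, R: 0=0.
C is at least as good everywhere and strictly better somewhere (tied only at R), so C weakly but not strictly dominates B.

C weakly dominates B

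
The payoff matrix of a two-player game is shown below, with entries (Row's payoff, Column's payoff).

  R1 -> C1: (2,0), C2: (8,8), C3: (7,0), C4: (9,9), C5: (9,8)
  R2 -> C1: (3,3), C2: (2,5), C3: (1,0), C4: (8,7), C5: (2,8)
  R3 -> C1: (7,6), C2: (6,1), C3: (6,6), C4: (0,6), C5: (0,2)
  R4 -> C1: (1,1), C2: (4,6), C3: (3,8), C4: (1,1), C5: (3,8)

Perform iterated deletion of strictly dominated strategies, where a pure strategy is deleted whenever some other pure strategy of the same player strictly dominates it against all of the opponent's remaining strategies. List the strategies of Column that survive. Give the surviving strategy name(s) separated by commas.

Row R4 is eliminated: R1 beats it against every remaining column (C1: 2>1, C2: 8>4, C3: 7>3, C4: 9>1, C5: 9>3).
Column's strategy C2 is strictly dominated by C4 (R1: 9>8, R2: 7>5, R3: 6>1) and is removed.
Among the remaining strategies, none is strictly dominated by another pure strategy of the same player, so the elimination stops.
Surviving strategies — Row: {R1, R2, R3}; Column: {C1, C3, C4, C5}.

C1, C3, C4, C5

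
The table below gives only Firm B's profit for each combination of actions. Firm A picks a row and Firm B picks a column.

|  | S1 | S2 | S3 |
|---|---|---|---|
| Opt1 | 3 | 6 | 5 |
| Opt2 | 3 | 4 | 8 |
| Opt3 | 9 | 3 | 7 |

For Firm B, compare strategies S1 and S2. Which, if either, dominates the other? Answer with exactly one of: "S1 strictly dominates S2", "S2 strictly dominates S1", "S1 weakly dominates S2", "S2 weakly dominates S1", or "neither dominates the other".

neither dominates the other

S1's payoffs vs S2's, by Firm A's action — Opt1: 3<6, Opt2: 3<4, Opt3: 9>3.
S1 does better at Opt3 but worse at Opt1, Opt2; neither strategy dominates the other.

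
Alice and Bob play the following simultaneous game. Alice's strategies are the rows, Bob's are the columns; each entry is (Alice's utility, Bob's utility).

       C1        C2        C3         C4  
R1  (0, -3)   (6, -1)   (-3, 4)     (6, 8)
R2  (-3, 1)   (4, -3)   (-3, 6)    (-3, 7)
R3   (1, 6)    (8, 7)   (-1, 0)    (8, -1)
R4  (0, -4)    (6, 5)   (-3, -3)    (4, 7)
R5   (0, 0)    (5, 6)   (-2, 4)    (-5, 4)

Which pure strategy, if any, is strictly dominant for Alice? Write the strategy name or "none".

R3

R3 vs R1: C1: 1>0, C2: 8>6, C3: -1>-3, C4: 8>6.
R3 vs R2: C1: 1>-3, C2: 8>4, C3: -1>-3, C4: 8>-3.
R3 vs R4: C1: 1>0, C2: 8>6, C3: -1>-3, C4: 8>4.
R3 vs R5: C1: 1>0, C2: 8>5, C3: -1>-2, C4: 8>-5.
R3 strictly beats every other strategy against every opponent action, so it is strictly dominant.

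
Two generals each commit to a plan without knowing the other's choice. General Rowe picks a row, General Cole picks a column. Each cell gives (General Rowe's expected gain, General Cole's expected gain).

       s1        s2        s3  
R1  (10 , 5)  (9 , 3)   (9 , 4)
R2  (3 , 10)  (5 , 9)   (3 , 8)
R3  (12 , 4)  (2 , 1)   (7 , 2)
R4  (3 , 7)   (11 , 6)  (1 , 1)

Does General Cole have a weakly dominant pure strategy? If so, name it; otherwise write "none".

s1

s1 vs s2: R1: 5>3, R2: 10>9, R3: 4>1, R4: 7>6.
s1 vs s3: R1: 5>4, R2: 10>8, R3: 4>2, R4: 7>1.
s1 is at least as good as every other strategy against every opponent action, so it is weakly dominant.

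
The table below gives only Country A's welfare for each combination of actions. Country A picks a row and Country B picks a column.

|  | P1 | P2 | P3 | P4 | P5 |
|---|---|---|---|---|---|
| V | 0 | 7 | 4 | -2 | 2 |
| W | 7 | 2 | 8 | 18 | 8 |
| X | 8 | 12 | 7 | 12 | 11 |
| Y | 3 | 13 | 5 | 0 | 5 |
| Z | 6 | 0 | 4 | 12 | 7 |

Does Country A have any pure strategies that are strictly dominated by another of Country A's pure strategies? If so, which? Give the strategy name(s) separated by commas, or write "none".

V, Z

V is strictly dominated by X (P1: 8>0, P2: 12>7, P3: 7>4, P4: 12>-2, P5: 11>2).
W: no other strategy beats it everywhere (V at P1 (7>0); X at P3 (8>7); Y at P1 (7>3); Z at P1 (7>6)).
Nothing dominates X: V at P1 (8>0); W at P1 (8>7); Y at P1 (8>3); Z at P1 (8>6).
Y: no other strategy beats it everywhere (V at P1 (3>0); W at P2 (13>2); X at P2 (13>12); Z at P2 (13>0)).
W strictly dominates Z — P1: 7>6, P2: 2>0, P3: 8>4, P4: 18>12, P5: 8>7.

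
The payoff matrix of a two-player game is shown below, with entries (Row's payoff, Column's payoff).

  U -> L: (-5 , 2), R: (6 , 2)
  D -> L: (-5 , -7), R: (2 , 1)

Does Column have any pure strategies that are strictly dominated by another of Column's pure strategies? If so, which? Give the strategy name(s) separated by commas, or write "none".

none

Nothing dominates L: R at U (2=2).
R: no other strategy beats it everywhere (L at U (2=2)).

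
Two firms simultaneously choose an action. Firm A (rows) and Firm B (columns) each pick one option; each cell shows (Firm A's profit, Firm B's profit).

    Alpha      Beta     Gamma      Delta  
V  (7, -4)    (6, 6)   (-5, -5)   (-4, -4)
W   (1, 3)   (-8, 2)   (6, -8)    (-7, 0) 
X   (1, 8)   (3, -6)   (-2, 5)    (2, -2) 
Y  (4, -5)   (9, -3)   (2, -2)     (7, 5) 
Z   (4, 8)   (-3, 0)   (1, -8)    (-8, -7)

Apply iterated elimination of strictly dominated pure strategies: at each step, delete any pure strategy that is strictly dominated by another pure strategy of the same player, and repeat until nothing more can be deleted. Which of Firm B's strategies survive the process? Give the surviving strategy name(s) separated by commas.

Firm A's strategy X is strictly dominated by Y (Alpha: 4>1, Beta: 9>3, Gamma: 2>-2, Delta: 7>2) and is removed.
Firm B's strategy Gamma is strictly dominated by Delta (V: -4>-5, W: 0>-8, Y: 5>-2, Z: -7>-8) and is removed.
Row W is eliminated: V beats it against every remaining column (Alpha: 7>1, Beta: 6>-8, Delta: -4>-7).
Row Z is eliminated: V beats it against every remaining column (Alpha: 7>4, Beta: 6>-3, Delta: -4>-8).
Column Alpha is eliminated: Beta beats it against every remaining row (V: 6>-4, Y: -3>-5).
Row V is eliminated: Y beats it against every remaining column (Beta: 9>6, Delta: 7>-4).
Firm B's strategy Beta is strictly dominated by Delta (Y: 5>-3) and is removed.
Among the remaining strategies, none is strictly dominated by another pure strategy of the same player, so the elimination stops.
Surviving strategies — Firm A: {Y}; Firm B: {Delta}.

Delta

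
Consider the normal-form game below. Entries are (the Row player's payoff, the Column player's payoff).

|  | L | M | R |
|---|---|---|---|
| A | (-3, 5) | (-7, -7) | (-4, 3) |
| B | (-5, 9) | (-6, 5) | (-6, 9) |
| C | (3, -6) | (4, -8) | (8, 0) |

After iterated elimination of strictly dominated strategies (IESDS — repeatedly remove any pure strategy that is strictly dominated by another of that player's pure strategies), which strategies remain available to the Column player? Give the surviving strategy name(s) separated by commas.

For the Row player, C strictly dominates A on the remaining columns (L: 3>-3, M: 4>-7, R: 8>-4); eliminate A.
Row B is eliminated: C beats it against every remaining column (L: 3>-5, M: 4>-6, R: 8>-6).
For the Column player, R strictly dominates L on the remaining rows (C: 0>-6); eliminate L.
For the Column player, R strictly dominates M on the remaining rows (C: 0>-8); eliminate M.
Among the remaining strategies, none is strictly dominated by another pure strategy of the same player, so the elimination stops.
Surviving strategies — the Row player: {C}; the Column player: {R}.

R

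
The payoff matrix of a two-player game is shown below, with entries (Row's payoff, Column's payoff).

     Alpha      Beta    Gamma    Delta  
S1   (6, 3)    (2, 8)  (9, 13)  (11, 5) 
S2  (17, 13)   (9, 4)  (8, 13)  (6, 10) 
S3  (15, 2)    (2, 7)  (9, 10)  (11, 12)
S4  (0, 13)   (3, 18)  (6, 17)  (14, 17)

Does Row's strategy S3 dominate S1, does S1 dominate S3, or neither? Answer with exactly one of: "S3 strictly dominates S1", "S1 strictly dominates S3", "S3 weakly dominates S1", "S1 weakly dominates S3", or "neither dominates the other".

S3's payoffs vs S1's, by Column's action — Alpha: 15>6, Beta: 2=2, Gamma: 9=9, Delta: 11=11.
S3 is at least as good everywhere and strictly better somewhere (tied only at Beta, Gamma, Delta), so S3 weakly but not strictly dominates S1.

S3 weakly dominates S1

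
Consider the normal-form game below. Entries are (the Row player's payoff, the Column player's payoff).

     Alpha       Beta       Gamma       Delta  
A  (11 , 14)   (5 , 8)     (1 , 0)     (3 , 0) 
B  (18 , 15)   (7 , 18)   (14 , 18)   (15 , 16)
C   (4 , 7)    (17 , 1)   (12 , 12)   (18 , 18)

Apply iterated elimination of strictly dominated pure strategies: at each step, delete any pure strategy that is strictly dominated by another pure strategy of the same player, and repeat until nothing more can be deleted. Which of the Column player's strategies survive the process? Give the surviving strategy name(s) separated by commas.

Beta, Gamma, Delta

For the Row player, B strictly dominates A on the remaining columns (Alpha: 18>11, Beta: 7>5, Gamma: 14>1, Delta: 15>3); eliminate A.
For the Column player, Gamma strictly dominates Alpha on the remaining rows (B: 18>15, C: 12>7); eliminate Alpha.
Among the remaining strategies, none is strictly dominated by another pure strategy of the same player, so the elimination stops.
Surviving strategies — the Row player: {B, C}; the Column player: {Beta, Gamma, Delta}.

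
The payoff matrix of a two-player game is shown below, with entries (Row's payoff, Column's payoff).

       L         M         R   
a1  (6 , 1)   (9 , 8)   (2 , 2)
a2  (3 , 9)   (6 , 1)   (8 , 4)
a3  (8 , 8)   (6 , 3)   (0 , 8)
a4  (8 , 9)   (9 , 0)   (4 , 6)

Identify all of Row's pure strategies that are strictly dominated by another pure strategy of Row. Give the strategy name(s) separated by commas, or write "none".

a1 is not dominated — it holds its own against a2 at L (6>3); a3 at M (9>6); a4 at M (9=9).
a2 is not dominated — it holds its own against a1 at R (8>2); a3 at M (6=6); a4 at R (8>4).
a3 is not dominated — it holds its own against a1 at L (8>6); a2 at L (8>3); a4 at L (8=8).
a4: no other strategy beats it everywhere (a1 at L (8>6); a2 at L (8>3); a3 at L (8=8)).

none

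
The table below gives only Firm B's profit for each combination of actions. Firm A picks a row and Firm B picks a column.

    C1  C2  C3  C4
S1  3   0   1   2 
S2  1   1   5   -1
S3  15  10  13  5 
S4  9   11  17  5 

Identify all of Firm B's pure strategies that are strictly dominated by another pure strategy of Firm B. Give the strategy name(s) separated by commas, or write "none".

C2, C4

C1: no other strategy beats it everywhere (C2 at S1 (3>0); C3 at S1 (3>1); C4 at S1 (3>2)).
C3 strictly dominates C2 — S1: 1>0, S2: 5>1, S3: 13>10, S4: 17>11.
Nothing dominates C3: C1 at S2 (5>1); C2 at S1 (1>0); C4 at S2 (5>-1).
C1 strictly dominates C4 — S1: 3>2, S2: 1>-1, S3: 15>5, S4: 9>5.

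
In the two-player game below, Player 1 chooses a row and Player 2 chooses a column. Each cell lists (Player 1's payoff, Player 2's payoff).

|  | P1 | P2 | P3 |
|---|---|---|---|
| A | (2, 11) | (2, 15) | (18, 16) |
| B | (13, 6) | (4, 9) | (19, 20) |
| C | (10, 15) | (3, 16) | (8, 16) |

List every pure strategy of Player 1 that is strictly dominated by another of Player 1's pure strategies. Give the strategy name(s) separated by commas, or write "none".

A, C

A: dominated, since B does at least as well everywhere (P1: 13>2, P2: 4>2, P3: 19>18).
B: no other strategy beats it everywhere (A at P1 (13>2); C at P1 (13>10)).
B strictly dominates C — P1: 13>10, P2: 4>3, P3: 19>8.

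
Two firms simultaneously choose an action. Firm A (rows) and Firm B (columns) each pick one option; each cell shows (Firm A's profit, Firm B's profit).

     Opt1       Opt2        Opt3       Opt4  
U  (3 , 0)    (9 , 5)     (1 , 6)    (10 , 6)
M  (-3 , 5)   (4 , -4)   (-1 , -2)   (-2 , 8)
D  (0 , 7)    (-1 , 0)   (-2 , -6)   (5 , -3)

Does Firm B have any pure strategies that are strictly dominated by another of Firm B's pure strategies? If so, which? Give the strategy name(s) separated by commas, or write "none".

none

Opt1 is not dominated — it holds its own against Opt2 at M (5>-4); Opt3 at M (5>-2); Opt4 at D (7>-3).
Opt2 is not dominated — it holds its own against Opt1 at U (5>0); Opt3 at D (0>-6); Opt4 at D (0>-3).
Opt3: no other strategy beats it everywhere (Opt1 at U (6>0); Opt2 at U (6>5); Opt4 at U (6=6)).
Opt4 is not dominated — it holds its own against Opt1 at U (6>0); Opt2 at U (6>5); Opt3 at U (6=6).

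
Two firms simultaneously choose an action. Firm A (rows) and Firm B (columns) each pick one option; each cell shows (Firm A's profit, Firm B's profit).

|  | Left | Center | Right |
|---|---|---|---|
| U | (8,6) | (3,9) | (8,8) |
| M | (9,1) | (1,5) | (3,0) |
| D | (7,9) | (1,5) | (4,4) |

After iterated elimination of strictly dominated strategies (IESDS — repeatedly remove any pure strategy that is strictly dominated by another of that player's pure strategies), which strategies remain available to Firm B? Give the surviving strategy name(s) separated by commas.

Center

Firm A's strategy D is strictly dominated by U (Left: 8>7, Center: 3>1, Right: 8>4) and is removed.
Firm B's strategy Left is strictly dominated by Center (U: 9>6, M: 5>1) and is removed.
Row M is eliminated: U beats it against every remaining column (Center: 3>1, Right: 8>3).
For Firm B, Center strictly dominates Right on the remaining rows (U: 9>8); eliminate Right.
Among the remaining strategies, none is strictly dominated by another pure strategy of the same player, so the elimination stops.
Surviving strategies — Firm A: {U}; Firm B: {Center}.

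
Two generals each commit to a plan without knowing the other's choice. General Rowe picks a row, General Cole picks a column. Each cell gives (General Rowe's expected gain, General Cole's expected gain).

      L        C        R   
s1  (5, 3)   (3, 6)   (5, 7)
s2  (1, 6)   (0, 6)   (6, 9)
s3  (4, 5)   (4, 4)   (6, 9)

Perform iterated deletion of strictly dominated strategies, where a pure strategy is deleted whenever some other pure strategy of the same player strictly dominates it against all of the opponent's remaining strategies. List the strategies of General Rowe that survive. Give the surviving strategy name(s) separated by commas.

s2, s3

For General Cole, R strictly dominates L on the remaining rows (s1: 7>3, s2: 9>6, s3: 9>5); eliminate L.
General Rowe's strategy s1 is strictly dominated by s3 (C: 4>3, R: 6>5) and is removed.
Column C is eliminated: R beats it against every remaining row (s2: 9>6, s3: 9>4).
Among the remaining strategies, none is strictly dominated by another pure strategy of the same player, so the elimination stops.
Surviving strategies — General Rowe: {s2, s3}; General Cole: {R}.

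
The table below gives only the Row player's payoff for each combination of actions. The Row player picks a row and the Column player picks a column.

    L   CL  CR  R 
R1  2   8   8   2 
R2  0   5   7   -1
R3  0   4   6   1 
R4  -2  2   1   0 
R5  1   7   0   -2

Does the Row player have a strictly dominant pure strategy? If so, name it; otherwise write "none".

R1

R1 vs R2: L: 2>0, CL: 8>5, CR: 8>7, R: 2>-1.
R1 vs R3: L: 2>0, CL: 8>4, CR: 8>6, R: 2>1.
R1 vs R4: L: 2>-2, CL: 8>2, CR: 8>1, R: 2>0.
R1 vs R5: L: 2>1, CL: 8>7, CR: 8>0, R: 2>-2.
R1 strictly beats every other strategy against every opponent action, so it is strictly dominant.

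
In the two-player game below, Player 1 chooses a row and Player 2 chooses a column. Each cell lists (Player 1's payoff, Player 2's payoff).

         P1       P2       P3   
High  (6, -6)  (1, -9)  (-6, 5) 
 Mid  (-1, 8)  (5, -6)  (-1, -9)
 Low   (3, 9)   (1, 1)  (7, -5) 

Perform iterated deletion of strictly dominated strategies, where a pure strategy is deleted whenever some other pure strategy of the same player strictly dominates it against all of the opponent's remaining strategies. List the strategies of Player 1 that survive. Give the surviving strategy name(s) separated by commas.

Player 2's strategy P2 is strictly dominated by P1 (High: -6>-9, Mid: 8>-6, Low: 9>1) and is removed.
Player 1's strategy Mid is strictly dominated by Low (P1: 3>-1, P3: 7>-1) and is removed.
Among the remaining strategies, none is strictly dominated by another pure strategy of the same player, so the elimination stops.
Surviving strategies — Player 1: {High, Low}; Player 2: {P1, P3}.

High, Low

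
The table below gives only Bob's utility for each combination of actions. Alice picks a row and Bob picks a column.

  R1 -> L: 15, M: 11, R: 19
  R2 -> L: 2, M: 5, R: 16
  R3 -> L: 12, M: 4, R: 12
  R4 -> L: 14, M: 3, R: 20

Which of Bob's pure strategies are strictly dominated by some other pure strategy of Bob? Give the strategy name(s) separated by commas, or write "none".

L: no other strategy beats it everywhere (M at R1 (15>11); R at R3 (12=12)).
M: dominated, since R does at least as well everywhere (R1: 19>11, R2: 16>5, R3: 12>4, R4: 20>3).
Nothing dominates R: L at R1 (19>15); M at R1 (19>11).

M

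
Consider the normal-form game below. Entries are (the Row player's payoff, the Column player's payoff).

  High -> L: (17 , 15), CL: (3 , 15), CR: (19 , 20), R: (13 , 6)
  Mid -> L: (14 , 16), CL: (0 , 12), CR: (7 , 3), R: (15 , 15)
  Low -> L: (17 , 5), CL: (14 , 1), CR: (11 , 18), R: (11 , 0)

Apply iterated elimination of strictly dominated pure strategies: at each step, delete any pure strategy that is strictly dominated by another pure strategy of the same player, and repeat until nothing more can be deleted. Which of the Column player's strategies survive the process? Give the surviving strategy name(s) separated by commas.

CR

Column R is eliminated: L beats it against every remaining row (High: 15>6, Mid: 16>15, Low: 5>0).
Row Mid is eliminated: High beats it against every remaining column (L: 17>14, CL: 3>0, CR: 19>7).
The Column player's strategy L is strictly dominated by CR (High: 20>15, Low: 18>5) and is removed.
For the Column player, CR strictly dominates CL on the remaining rows (High: 20>15, Low: 18>1); eliminate CL.
Row Low is eliminated: High beats it against every remaining column (CR: 19>11).
Among the remaining strategies, none is strictly dominated by another pure strategy of the same player, so the elimination stops.
Surviving strategies — the Row player: {High}; the Column player: {CR}.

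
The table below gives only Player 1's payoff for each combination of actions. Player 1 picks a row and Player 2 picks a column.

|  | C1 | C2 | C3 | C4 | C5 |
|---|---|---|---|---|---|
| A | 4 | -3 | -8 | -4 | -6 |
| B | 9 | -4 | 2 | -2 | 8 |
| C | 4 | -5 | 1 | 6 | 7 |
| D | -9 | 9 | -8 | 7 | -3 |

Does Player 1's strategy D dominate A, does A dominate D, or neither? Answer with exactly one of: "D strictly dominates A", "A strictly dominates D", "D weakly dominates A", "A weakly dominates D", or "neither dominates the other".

D's payoffs vs A's, by Player 2's action — C1: -9<4, C2: 9>-3, C3: -8=-8, C4: 7>-4, C5: -3>-6.
D does better at C2, C4, C5 but worse at C1; neither strategy dominates the other.

neither dominates the other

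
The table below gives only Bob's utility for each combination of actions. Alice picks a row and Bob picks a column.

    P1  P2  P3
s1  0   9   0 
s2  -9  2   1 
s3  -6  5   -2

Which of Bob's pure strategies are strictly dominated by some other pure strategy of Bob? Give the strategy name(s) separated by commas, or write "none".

P1, P3

P2 strictly dominates P1 — s1: 9>0, s2: 2>-9, s3: 5>-6.
Nothing dominates P2: P1 at s1 (9>0); P3 at s1 (9>0).
P3 is strictly dominated by P2 (s1: 9>0, s2: 2>1, s3: 5>-2).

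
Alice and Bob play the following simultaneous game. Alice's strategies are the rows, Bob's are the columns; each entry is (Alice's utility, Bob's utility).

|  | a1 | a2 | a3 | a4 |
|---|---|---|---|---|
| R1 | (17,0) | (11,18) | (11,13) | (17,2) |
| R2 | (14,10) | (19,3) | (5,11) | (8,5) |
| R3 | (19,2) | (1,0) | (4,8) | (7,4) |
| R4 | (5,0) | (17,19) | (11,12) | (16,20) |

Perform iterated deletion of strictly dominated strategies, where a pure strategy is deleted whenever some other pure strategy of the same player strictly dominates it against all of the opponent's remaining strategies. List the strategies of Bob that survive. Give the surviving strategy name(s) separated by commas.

a2, a3, a4

For Bob, a3 strictly dominates a1 on the remaining rows (R1: 13>0, R2: 11>10, R3: 8>2, R4: 12>0); eliminate a1.
Alice's strategy R3 is strictly dominated by R1 (a2: 11>1, a3: 11>4, a4: 17>7) and is removed.
Among the remaining strategies, none is strictly dominated by another pure strategy of the same player, so the elimination stops.
Surviving strategies — Alice: {R1, R2, R4}; Bob: {a2, a3, a4}.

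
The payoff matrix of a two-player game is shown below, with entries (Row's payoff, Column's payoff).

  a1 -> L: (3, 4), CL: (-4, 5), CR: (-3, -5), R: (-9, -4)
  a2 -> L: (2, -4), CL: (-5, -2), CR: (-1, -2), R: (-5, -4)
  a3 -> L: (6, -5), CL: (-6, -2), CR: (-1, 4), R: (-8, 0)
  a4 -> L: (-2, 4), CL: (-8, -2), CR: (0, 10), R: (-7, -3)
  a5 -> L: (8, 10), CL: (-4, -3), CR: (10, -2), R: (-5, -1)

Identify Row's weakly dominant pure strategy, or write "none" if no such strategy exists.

a5

a5 vs a1: L: 8>3, CL: -4=-4, CR: 10>-3, R: -5>-9.
a5 vs a2: L: 8>2, CL: -4>-5, CR: 10>-1, R: -5=-5.
a5 vs a3: L: 8>6, CL: -4>-6, CR: 10>-1, R: -5>-8.
a5 vs a4: L: 8>-2, CL: -4>-8, CR: 10>0, R: -5>-7.
a5 is at least as good as every other strategy against every opponent action, so it is weakly dominant.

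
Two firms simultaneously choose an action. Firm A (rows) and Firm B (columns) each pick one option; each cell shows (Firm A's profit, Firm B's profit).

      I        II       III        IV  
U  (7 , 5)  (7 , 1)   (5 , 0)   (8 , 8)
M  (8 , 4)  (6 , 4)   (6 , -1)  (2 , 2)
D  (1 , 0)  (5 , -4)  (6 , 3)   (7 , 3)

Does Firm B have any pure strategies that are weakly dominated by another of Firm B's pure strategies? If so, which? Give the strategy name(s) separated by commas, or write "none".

I is not dominated — it holds its own against II at U (5>1); III at U (5>0); IV at M (4>2).
II: dominated, since I does at least as well everywhere (U: 5>1, M: 4=4, D: 0>-4).
III: dominated, since IV does at least as well everywhere (U: 8>0, M: 2>-1, D: 3=3).
Nothing dominates IV: I at U (8>5); II at U (8>1); III at U (8>0).

II, III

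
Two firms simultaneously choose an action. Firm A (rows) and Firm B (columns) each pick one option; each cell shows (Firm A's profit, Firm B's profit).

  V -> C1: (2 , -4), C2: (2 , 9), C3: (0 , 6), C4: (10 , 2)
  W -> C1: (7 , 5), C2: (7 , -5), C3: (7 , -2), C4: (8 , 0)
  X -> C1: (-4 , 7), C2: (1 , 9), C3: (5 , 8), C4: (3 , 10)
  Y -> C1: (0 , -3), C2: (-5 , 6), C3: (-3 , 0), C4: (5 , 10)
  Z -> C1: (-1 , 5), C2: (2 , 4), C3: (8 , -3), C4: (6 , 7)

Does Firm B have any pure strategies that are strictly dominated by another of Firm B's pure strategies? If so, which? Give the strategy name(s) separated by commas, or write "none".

none

C1: no other strategy beats it everywhere (C2 at W (5>-5); C3 at W (5>-2); C4 at W (5>0)).
C2 is not dominated — it holds its own against C1 at V (9>-4); C3 at V (9>6); C4 at V (9>2).
C3 is not dominated — it holds its own against C1 at V (6>-4); C2 at W (-2>-5); C4 at V (6>2).
C4 is not dominated — it holds its own against C1 at V (2>-4); C2 at W (0>-5); C3 at W (0>-2).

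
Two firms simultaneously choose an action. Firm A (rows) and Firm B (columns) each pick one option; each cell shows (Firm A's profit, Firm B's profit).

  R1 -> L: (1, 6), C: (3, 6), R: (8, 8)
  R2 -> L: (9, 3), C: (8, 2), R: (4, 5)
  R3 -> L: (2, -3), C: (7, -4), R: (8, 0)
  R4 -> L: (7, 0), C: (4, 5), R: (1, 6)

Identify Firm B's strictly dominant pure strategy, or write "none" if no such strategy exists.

R

R vs L: R1: 8>6, R2: 5>3, R3: 0>-3, R4: 6>0.
R vs C: R1: 8>6, R2: 5>2, R3: 0>-4, R4: 6>5.
R strictly beats every other strategy against every opponent action, so it is strictly dominant.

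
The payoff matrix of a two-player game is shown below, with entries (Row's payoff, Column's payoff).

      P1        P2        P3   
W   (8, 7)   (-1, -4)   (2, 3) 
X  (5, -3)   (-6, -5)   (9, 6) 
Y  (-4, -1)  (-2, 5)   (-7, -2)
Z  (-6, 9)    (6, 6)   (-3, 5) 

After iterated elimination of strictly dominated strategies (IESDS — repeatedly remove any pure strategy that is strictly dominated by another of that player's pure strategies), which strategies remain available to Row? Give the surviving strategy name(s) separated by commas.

Row's strategy Y is strictly dominated by W (P1: 8>-4, P2: -1>-2, P3: 2>-7) and is removed.
Column P2 is eliminated: P1 beats it against every remaining row (W: 7>-4, X: -3>-5, Z: 9>6).
For Row, W strictly dominates Z on the remaining columns (P1: 8>-6, P3: 2>-3); eliminate Z.
Among the remaining strategies, none is strictly dominated by another pure strategy of the same player, so the elimination stops.
Surviving strategies — Row: {W, X}; Column: {P1, P3}.

W, X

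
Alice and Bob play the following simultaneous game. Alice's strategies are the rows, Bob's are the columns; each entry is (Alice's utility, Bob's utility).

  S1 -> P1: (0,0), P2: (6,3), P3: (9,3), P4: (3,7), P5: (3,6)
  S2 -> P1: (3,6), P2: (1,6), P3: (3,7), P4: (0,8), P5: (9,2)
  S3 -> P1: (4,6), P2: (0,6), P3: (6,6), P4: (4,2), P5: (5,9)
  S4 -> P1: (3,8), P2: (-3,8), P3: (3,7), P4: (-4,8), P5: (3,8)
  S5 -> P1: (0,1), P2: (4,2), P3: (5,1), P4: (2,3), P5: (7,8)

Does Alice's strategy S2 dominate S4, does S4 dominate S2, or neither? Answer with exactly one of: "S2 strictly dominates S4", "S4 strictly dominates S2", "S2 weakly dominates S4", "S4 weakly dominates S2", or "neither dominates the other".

S2's payoffs vs S4's, by Bob's action — P1: 3=3, P2: 1>-3, P3: 3=3, P4: 0>-4, P5: 9>3.
S2 is at least as good everywhere and strictly better somewhere (tied only at P1, P3), so S2 weakly but not strictly dominates S4.

S2 weakly dominates S4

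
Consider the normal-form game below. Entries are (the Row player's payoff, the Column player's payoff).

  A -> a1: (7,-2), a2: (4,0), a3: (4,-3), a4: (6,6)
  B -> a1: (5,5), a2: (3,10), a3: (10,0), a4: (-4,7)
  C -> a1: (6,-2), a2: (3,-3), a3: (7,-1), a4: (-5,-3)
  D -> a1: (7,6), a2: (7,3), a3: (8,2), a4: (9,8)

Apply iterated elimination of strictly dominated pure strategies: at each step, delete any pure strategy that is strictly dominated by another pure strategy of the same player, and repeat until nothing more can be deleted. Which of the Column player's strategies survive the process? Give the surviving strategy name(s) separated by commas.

Row C is eliminated: D beats it against every remaining column (a1: 7>6, a2: 7>3, a3: 8>7, a4: 9>-5).
The Column player's strategy a1 is strictly dominated by a4 (A: 6>-2, B: 7>5, D: 8>6) and is removed.
Row A is eliminated: D beats it against every remaining column (a2: 7>4, a3: 8>4, a4: 9>6).
Column a3 is eliminated: a2 beats it against every remaining row (B: 10>0, D: 3>2).
For the Row player, D strictly dominates B on the remaining columns (a2: 7>3, a4: 9>-4); eliminate B.
For the Column player, a4 strictly dominates a2 on the remaining rows (D: 8>3); eliminate a2.
Among the remaining strategies, none is strictly dominated by another pure strategy of the same player, so the elimination stops.
Surviving strategies — the Row player: {D}; the Column player: {a4}.

a4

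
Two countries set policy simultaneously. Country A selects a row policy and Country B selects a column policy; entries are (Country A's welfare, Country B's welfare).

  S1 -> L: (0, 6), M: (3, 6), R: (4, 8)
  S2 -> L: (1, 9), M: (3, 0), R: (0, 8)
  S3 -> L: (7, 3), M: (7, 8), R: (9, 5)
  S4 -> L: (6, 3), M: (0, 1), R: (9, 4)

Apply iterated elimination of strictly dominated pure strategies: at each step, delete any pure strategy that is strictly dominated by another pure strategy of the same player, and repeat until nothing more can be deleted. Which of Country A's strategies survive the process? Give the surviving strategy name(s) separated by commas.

Row S1 is eliminated: S3 beats it against every remaining column (L: 7>0, M: 7>3, R: 9>4).
Row S2 is eliminated: S3 beats it against every remaining column (L: 7>1, M: 7>3, R: 9>0).
Column L is eliminated: R beats it against every remaining row (S3: 5>3, S4: 4>3).
Among the remaining strategies, none is strictly dominated by another pure strategy of the same player, so the elimination stops.
Surviving strategies — Country A: {S3, S4}; Country B: {M, R}.

S3, S4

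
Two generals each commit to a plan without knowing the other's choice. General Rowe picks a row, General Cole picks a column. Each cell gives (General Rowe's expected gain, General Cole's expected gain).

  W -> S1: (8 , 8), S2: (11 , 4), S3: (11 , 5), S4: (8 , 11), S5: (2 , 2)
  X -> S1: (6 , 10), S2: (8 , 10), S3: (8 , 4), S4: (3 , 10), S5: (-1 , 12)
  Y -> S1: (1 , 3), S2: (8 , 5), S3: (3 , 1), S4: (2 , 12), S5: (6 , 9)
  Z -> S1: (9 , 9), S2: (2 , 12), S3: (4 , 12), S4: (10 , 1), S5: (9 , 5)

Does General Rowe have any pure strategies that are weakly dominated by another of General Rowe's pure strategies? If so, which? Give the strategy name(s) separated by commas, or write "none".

X

W is not dominated — it holds its own against X at S1 (8>6); Y at S1 (8>1); Z at S2 (11>2).
W weakly dominates X — S1: 8>6, S2: 11>8, S3: 11>8, S4: 8>3, S5: 2>-1.
Nothing dominates Y: W at S5 (6>2); X at S5 (6>-1); Z at S2 (8>2).
Nothing dominates Z: W at S1 (9>8); X at S1 (9>6); Y at S1 (9>1).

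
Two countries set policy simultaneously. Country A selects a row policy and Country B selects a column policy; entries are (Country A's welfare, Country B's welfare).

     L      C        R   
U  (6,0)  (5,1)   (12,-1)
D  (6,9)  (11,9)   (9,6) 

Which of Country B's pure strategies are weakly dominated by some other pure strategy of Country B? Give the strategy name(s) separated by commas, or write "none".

L is weakly dominated by C (U: 1>0, D: 9=9).
C: no other strategy beats it everywhere (L at U (1>0); R at U (1>-1)).
R is weakly dominated by L (U: 0>-1, D: 9>6).

L, R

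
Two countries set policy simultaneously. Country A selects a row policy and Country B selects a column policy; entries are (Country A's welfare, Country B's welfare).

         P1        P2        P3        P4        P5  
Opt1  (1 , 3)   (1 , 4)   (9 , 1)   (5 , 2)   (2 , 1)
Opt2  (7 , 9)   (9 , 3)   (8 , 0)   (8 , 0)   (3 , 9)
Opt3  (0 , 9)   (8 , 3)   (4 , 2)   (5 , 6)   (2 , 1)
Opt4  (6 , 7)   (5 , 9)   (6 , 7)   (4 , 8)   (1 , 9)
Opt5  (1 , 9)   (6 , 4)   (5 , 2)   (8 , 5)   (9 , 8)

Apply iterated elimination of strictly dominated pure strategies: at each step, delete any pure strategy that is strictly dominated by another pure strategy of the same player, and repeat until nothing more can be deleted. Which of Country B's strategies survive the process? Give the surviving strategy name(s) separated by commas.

P1, P5

Row Opt3 is eliminated: Opt2 beats it against every remaining column (P1: 7>0, P2: 9>8, P3: 8>4, P4: 8>5, P5: 3>2).
Row Opt4 is eliminated: Opt2 beats it against every remaining column (P1: 7>6, P2: 9>5, P3: 8>6, P4: 8>4, P5: 3>1).
Country B's strategy P3 is strictly dominated by P1 (Opt1: 3>1, Opt2: 9>0, Opt5: 9>2) and is removed.
Row Opt1 is eliminated: Opt2 beats it against every remaining column (P1: 7>1, P2: 9>1, P4: 8>5, P5: 3>2).
For Country B, P1 strictly dominates P2 on the remaining rows (Opt2: 9>3, Opt5: 9>4); eliminate P2.
Column P4 is eliminated: P1 beats it against every remaining row (Opt2: 9>0, Opt5: 9>5).
Among the remaining strategies, none is strictly dominated by another pure strategy of the same player, so the elimination stops.
Surviving strategies — Country A: {Opt2, Opt5}; Country B: {P1, P5}.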